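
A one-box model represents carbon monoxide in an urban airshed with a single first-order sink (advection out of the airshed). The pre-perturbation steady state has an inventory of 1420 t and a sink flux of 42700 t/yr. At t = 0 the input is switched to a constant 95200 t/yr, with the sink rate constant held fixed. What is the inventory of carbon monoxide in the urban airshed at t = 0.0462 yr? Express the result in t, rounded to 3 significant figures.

The sink rate constant is k = F₀/M₀ = 42700/1420 = 30.07 yr⁻¹.
Solving dM/dt = F₁ − kM with M(0) = M₀ gives M(t) = F₁/k + (M₀ − F₁/k)·e^(−kt).
F₁/k = 95200/30.07 = 3165.9 t; kt = 30.07 × 0.0462 = 1.389, e^(−kt) = 0.2493.
M(0.0462) = 3165.9 + (1420 − 3165.9) × 0.2493 = 3165.9 − 435.2 = 2730.7 t.

2730 t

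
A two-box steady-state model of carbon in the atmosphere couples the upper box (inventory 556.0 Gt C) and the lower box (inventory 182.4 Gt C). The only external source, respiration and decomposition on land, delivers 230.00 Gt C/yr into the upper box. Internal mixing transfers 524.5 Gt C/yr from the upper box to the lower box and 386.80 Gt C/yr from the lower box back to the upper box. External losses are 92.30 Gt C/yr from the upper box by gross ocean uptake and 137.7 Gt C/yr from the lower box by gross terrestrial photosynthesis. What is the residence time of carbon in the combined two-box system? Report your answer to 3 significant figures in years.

3.21 yr

For the system as a whole, the A↔B exchange is internal and contributes nothing to the throughput; only the external sinks remove mass.
M_total = 556.0 + 182.4 = 738.40 Gt C.
ΣF_external_out = 92.30 + 137.7 = 230.00 Gt C/yr.
τ = M_total / ΣF_ext = 738.40 / 230.00 = 3.210 yr.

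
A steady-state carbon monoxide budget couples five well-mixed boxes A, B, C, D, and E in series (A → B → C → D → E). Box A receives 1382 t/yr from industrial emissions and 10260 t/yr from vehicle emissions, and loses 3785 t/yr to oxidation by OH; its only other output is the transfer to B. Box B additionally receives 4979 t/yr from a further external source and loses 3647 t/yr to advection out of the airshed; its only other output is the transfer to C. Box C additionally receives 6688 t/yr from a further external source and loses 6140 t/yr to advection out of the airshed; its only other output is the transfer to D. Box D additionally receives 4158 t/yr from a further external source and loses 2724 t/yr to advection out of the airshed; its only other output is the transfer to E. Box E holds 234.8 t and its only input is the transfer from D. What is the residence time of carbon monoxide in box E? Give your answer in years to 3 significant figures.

0.0210 yr

Box A: F(A→B) = (1382 + 10260) − 3785 = 7857.0 t/yr.
Box B: F(B→C) = (7857.0 + 4979) − 3647 = 9189.0 t/yr.
Box C: F(C→D) = (9189.0 + 6688) − 6140 = 9737.0 t/yr.
Box D: F(D→E) = (9737.0 + 4158) − 2724 = 11171 t/yr.
Box E throughput = its input = 11171 t/yr; τ = 234.8 / 11171 = 0.02102 yr.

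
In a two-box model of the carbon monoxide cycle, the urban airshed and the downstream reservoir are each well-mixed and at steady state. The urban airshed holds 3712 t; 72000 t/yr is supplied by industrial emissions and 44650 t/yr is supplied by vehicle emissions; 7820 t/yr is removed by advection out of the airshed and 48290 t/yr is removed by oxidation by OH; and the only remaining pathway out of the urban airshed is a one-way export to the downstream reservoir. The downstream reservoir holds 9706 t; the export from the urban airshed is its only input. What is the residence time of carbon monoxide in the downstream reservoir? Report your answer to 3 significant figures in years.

0.160 yr

Balance the urban airshed: ΣF_in = 72000 + 44650 = 116650 t/yr.
Export to the downstream reservoir = ΣF_in − (7820 + 48290) = 60540 t/yr.
At steady state the output of the downstream reservoir equals its input, 60540 t/yr.
τ = M / F = 9706 / 60540 = 0.1603 yr.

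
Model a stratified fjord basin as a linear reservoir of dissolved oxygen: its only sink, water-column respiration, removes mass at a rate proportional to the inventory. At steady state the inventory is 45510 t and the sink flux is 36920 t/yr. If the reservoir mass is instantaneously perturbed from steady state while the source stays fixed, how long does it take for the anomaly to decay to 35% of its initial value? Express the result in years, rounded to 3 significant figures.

For a linear reservoir the anomaly decays as exp(−t/τ) with τ = M/F = 45510/36920 = 1.233 yr.
exp(−t/τ) = 0.35 ⇒ t = −τ ln(0.35) = 1.233 × 1.050 = 1.294 yr.

1.29 yr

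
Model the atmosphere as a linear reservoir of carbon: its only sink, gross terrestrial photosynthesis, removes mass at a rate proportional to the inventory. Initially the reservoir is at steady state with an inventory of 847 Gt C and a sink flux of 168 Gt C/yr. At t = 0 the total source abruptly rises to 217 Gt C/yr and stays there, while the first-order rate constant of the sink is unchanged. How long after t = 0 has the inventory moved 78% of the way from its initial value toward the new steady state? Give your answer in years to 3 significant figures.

7.63 yr

τ = M₀/F₀ = 847/168 = 5.042 yr.
The remaining gap fraction is e^(−t/τ); 78% covered ⇒ e^(−t/τ) = 0.220.
t = −τ ln(0.220) = 5.042 × 1.514 = 7.634 yr.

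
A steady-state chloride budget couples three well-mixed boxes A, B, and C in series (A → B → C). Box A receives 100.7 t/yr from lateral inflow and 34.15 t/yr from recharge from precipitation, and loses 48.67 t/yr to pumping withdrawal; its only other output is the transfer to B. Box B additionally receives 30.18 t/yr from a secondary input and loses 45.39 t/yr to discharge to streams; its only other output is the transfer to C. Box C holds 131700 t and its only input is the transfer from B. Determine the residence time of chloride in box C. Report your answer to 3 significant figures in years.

1860 yr

Box A: F(A→B) = (100.7 + 34.15) − 48.67 = 86.180 t/yr.
Box B: F(B→C) = (86.180 + 30.18) − 45.39 = 70.970 t/yr.
Box C throughput = its input = 70.970 t/yr; τ = 131700 / 70.970 = 1856 yr.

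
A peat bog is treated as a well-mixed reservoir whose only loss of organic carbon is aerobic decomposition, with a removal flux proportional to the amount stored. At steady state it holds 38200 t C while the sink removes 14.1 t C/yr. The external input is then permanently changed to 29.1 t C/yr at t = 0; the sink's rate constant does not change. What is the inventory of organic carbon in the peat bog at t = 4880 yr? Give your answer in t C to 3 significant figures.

Residence time τ = M₀/F₀ = 2709 yr. The eventual steady state is M_∞ = M₀·(F₁/F₀) = 38200 × 29.1/14.1 = 78838 t C.
The anomaly ΔM(t) = M(t) − M_∞ decays as ΔM₀·e^(−t/τ) with ΔM₀ = 38200 − 78838 = −40640 t C.
At t = 4880 yr, e^(−t/τ) = e^(−1.801) = 0.1651, so ΔM = −6709 t C and M = 78838 − 6709 = 72129 t C.

72100 t C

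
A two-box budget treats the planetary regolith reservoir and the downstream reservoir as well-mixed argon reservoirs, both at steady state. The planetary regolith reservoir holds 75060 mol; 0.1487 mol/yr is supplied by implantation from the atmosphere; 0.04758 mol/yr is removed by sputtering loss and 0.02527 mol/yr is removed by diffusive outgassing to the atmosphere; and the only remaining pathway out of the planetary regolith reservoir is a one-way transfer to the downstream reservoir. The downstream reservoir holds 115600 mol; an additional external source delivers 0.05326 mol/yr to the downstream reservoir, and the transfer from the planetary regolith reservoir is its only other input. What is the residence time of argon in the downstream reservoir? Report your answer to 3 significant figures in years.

895000 yr

Balance the planetary regolith reservoir: ΣF_in = 0.14870 mol/yr.
Transfer to the downstream reservoir = ΣF_in − (0.04758 + 0.02527) = 0.075850 mol/yr.
Total input to the downstream reservoir = 0.075850 + 0.05326 = 0.12911 mol/yr; at steady state this equals its total output.
τ = M / F = 115600 / 0.12911 = 895400 yr.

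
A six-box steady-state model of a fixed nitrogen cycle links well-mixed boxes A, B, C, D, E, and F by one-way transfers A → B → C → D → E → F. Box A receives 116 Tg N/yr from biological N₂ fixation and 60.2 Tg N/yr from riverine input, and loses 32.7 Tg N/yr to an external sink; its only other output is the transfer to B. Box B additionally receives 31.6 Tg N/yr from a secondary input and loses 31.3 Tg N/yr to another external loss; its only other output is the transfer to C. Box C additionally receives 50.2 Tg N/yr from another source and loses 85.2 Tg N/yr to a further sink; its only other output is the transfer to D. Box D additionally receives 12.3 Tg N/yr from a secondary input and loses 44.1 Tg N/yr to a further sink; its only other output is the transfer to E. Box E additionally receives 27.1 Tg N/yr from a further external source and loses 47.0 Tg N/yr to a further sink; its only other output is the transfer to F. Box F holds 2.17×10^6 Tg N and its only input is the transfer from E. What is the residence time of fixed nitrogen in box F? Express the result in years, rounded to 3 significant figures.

Box A: F(A→B) = (116 + 60.2) − 32.7 = 143.50 Tg N/yr.
Box B: F(B→C) = (143.50 + 31.6) − 31.3 = 143.80 Tg N/yr.
Box C: F(C→D) = (143.80 + 50.2) − 85.2 = 108.80 Tg N/yr.
Box D: F(D→E) = (108.80 + 12.3) − 44.1 = 77.000 Tg N/yr.
Box E: F(E→F) = (77.000 + 27.1) − 47.0 = 57.100 Tg N/yr.
Box F throughput = its input = 57.100 Tg N/yr; τ = 2.17×10^6 / 57.100 = 38000 yr.

38000 yr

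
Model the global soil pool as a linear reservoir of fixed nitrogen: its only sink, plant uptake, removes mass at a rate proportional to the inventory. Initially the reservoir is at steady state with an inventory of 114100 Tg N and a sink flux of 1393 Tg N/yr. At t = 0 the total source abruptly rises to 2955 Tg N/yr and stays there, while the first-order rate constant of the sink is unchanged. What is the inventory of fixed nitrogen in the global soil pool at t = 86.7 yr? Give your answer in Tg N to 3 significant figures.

198000 Tg N

Residence time τ = M₀/F₀ = 81.91 yr. The eventual steady state is M_∞ = M₀·(F₁/F₀) = 114100 × 2955/1393 = 242040 Tg N.
The anomaly ΔM(t) = M(t) − M_∞ decays as ΔM₀·e^(−t/τ) with ΔM₀ = 114100 − 242040 = −127900 Tg N.
At t = 86.7 yr, e^(−t/τ) = e^(−1.058) = 0.3470, so ΔM = −44390 Tg N and M = 242040 − 44390 = 197650 Tg N.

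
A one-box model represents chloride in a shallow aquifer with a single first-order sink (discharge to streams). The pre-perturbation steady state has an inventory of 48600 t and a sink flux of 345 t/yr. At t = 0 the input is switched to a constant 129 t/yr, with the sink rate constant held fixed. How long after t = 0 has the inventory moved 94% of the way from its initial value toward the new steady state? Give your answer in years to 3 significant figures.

396 yr

τ = M₀/F₀ = 48600/345 = 140.9 yr.
The remaining gap fraction is e^(−t/τ); 94% covered ⇒ e^(−t/τ) = 0.0600.
t = −τ ln(0.0600) = 140.9 × 2.813 = 396.3 yr.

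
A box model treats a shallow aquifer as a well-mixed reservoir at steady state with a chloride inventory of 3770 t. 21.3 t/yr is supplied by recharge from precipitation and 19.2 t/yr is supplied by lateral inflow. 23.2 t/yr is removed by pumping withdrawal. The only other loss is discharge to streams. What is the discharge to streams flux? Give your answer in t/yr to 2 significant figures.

At steady state ΣF_in = ΣF_out.
ΣF_in = 21.3 + 19.2 = 40.500 t/yr.
Discharge to streams flux = ΣF_in − (23.2) = 40.500 − 23.20 = 17.30 t/yr.

17 t/yr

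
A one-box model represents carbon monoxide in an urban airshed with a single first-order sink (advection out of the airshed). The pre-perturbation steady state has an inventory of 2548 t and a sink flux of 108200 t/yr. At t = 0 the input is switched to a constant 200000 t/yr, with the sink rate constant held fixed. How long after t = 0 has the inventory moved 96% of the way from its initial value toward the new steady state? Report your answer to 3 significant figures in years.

0.0758 yr

τ = M₀/F₀ = 2548/108200 = 0.02355 yr.
The remaining gap fraction is e^(−t/τ); 96% covered ⇒ e^(−t/τ) = 0.0400.
t = −τ ln(0.0400) = 0.02355 × 3.219 = 0.07580 yr.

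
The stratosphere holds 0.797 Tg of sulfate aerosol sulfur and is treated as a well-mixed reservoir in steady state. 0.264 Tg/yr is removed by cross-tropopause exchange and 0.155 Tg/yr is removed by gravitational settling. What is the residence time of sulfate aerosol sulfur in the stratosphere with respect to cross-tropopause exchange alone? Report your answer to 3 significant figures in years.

Residence time with respect to a single sink: τ = M / F_sink.
τ = 0.797 / 0.264 = 3.019 yr.

3.02 yr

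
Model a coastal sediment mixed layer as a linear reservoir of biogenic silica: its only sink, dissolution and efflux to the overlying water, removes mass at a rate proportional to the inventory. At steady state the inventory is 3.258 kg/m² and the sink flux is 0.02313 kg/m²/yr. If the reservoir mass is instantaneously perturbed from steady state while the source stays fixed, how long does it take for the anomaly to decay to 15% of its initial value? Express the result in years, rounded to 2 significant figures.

270 yr

For a linear reservoir the anomaly decays as exp(−t/τ) with τ = M/F = 3.258/0.02313 = 140.9 yr.
exp(−t/τ) = 0.15 ⇒ t = −τ ln(0.15) = 140.9 × 1.897 = 267.2 yr.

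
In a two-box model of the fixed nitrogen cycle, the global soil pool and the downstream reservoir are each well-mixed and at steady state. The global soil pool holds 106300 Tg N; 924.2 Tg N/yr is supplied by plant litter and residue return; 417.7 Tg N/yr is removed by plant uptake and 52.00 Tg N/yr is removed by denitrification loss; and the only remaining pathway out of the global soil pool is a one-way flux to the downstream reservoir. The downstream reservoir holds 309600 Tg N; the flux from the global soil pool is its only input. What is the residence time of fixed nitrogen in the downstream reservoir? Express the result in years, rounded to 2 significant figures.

Balance the global soil pool: ΣF_in = 924.20 Tg N/yr.
Flux to the downstream reservoir = ΣF_in − (417.7 + 52.00) = 454.50 Tg N/yr.
At steady state the output of the downstream reservoir equals its input, 454.50 Tg N/yr.
τ = M / F = 309600 / 454.50 = 681.2 yr.

680 yr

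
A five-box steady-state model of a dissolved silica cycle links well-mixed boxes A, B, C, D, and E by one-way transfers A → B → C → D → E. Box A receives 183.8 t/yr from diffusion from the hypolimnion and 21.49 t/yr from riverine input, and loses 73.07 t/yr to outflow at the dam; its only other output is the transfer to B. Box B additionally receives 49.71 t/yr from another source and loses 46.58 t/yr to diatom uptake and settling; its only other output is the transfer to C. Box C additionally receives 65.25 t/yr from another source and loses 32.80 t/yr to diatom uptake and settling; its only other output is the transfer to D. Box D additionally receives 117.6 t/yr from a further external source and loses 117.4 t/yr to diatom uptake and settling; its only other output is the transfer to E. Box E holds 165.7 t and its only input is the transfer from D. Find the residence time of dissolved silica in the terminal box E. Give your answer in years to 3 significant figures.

Box A: F(A→B) = (183.8 + 21.49) − 73.07 = 132.22 t/yr.
Box B: F(B→C) = (132.22 + 49.71) − 46.58 = 135.35 t/yr.
Box C: F(C→D) = (135.35 + 65.25) − 32.80 = 167.80 t/yr.
Box D: F(D→E) = (167.80 + 117.6) − 117.4 = 168.00 t/yr.
Box E throughput = its input = 168.00 t/yr; τ = 165.7 / 168.00 = 0.9863 yr.

0.986 yr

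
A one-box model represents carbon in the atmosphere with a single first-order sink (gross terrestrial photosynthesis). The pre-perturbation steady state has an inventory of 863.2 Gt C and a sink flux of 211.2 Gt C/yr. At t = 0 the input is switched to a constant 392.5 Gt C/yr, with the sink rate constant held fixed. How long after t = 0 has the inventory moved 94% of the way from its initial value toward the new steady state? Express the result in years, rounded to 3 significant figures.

11.5 yr

τ = M₀/F₀ = 863.2/211.2 = 4.087 yr.
The remaining gap fraction is e^(−t/τ); 94% covered ⇒ e^(−t/τ) = 0.0600.
t = −τ ln(0.0600) = 4.087 × 2.813 = 11.50 yr.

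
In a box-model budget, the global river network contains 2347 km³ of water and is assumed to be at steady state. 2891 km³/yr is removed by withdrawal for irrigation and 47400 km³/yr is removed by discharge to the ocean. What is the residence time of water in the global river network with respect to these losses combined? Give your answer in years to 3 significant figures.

0.0467 yr

Total removal = 2891 + 47400 = 50291 km³/yr.
τ = M / ΣF_out = 2347 / 50291 = 0.04667 yr.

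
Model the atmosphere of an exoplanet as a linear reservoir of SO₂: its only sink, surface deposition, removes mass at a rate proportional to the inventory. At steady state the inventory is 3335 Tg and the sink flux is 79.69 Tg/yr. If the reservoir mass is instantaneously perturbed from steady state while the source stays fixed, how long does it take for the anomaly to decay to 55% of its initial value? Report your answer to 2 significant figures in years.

For a linear reservoir the anomaly decays as exp(−t/τ) with τ = M/F = 3335/79.69 = 41.85 yr.
exp(−t/τ) = 0.55 ⇒ t = −τ ln(0.55) = 41.85 × 0.5978 = 25.02 yr.

25 yr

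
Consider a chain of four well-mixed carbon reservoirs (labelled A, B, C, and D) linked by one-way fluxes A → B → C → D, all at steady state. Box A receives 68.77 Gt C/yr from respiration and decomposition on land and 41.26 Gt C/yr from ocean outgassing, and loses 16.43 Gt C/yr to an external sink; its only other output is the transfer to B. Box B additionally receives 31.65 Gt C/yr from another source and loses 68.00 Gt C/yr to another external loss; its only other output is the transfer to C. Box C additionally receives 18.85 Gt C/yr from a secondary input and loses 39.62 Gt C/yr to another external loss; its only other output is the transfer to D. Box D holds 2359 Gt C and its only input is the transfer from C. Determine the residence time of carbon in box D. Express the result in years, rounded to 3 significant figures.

Box A: F(A→B) = (68.77 + 41.26) − 16.43 = 93.600 Gt C/yr.
Box B: F(B→C) = (93.600 + 31.65) − 68.00 = 57.250 Gt C/yr.
Box C: F(C→D) = (57.250 + 18.85) − 39.62 = 36.480 Gt C/yr.
Box D throughput = its input = 36.480 Gt C/yr; τ = 2359 / 36.480 = 64.67 yr.

64.7 yr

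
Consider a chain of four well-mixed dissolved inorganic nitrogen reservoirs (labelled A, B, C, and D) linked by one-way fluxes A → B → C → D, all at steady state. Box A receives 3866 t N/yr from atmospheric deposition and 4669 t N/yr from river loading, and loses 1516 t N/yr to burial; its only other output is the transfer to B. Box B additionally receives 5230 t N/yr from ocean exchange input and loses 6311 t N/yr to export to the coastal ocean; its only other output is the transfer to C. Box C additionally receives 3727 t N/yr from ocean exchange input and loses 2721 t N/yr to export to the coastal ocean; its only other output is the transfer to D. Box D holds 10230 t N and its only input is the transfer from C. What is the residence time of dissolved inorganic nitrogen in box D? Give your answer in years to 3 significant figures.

1.47 yr

Box A: F(A→B) = (3866 + 4669) − 1516 = 7019.0 t N/yr.
Box B: F(B→C) = (7019.0 + 5230) − 6311 = 5938.0 t N/yr.
Box C: F(C→D) = (5938.0 + 3727) − 2721 = 6944.0 t N/yr.
Box D throughput = its input = 6944.0 t N/yr; τ = 10230 / 6944.0 = 1.473 yr.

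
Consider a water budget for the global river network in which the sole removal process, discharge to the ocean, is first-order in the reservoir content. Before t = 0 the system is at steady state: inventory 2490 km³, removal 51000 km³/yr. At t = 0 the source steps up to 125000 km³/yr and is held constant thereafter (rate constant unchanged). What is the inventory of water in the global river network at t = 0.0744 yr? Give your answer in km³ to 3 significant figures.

5320 km³

The sink rate constant is k = F₀/M₀ = 51000/2490 = 20.48 yr⁻¹.
Solving dM/dt = F₁ − kM with M(0) = M₀ gives M(t) = F₁/k + (M₀ − F₁/k)·e^(−kt).
F₁/k = 125000/20.48 = 6102.9 km³; kt = 20.48 × 0.0744 = 1.524, e^(−kt) = 0.2179.
M(0.0744) = 6102.9 + (2490 − 6102.9) × 0.2179 = 6102.9 − 787.2 = 5315.8 km³.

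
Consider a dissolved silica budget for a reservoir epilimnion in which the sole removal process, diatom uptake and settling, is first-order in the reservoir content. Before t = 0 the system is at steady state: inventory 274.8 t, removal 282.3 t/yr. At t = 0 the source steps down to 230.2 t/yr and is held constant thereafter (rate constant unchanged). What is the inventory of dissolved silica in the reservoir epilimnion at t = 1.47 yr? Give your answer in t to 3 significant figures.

Residence time τ = M₀/F₀ = 0.9734 yr. The eventual steady state is M_∞ = M₀·(F₁/F₀) = 274.8 × 230.2/282.3 = 224.08 t.
The anomaly ΔM(t) = M(t) − M_∞ decays as ΔM₀·e^(−t/τ) with ΔM₀ = 274.8 − 224.08 = 50.72 t.
At t = 1.47 yr, e^(−t/τ) = e^(−1.510) = 0.2209, so ΔM = 11.20 t and M = 224.08 + 11.20 = 235.29 t.

235 t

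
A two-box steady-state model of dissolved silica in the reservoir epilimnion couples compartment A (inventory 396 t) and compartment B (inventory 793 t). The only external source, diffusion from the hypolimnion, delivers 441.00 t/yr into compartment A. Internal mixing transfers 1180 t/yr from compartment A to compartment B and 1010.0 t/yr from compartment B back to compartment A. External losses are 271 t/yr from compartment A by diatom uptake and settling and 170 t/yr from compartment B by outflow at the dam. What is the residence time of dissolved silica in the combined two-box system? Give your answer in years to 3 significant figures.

For the system as a whole, the A↔B exchange is internal and contributes nothing to the throughput; only the external sinks remove mass.
M_total = 396 + 793 = 1189.0 t.
ΣF_external_out = 271 + 170 = 441.00 t/yr.
τ = M_total / ΣF_ext = 1189.0 / 441.00 = 2.696 yr.

2.70 yr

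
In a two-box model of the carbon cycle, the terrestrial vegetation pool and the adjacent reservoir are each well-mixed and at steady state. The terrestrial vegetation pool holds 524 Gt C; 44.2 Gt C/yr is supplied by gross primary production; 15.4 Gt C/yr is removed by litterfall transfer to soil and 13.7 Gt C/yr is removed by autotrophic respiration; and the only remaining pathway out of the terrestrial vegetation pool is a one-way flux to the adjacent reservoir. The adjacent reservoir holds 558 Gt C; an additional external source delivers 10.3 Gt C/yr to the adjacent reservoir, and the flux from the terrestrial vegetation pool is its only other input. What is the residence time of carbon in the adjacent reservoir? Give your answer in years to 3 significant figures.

Balance the terrestrial vegetation pool: ΣF_in = 44.200 Gt C/yr.
Flux to the adjacent reservoir = ΣF_in − (15.4 + 13.7) = 15.100 Gt C/yr.
Total input to the adjacent reservoir = 15.100 + 10.3 = 25.400 Gt C/yr; at steady state this equals its total output.
τ = M / F = 558 / 25.400 = 21.97 yr.

22.0 yr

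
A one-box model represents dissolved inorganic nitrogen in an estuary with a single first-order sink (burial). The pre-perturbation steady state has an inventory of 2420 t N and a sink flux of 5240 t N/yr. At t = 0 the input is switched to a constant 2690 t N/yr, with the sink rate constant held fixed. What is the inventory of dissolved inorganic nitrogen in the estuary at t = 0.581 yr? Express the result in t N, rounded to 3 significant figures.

τ = M₀/F₀ = 2420/5240 = 0.4618 yr; rate constant k = 1/τ.
New steady state M_∞ = F₁/k = F₁·τ = 2690 × 0.4618 = 1242.3 t N.
M(t) = M_∞ + (M₀ − M_∞)·e^(−t/τ); t/τ = 0.581/0.4618 = 1.258, so e^(−t/τ) = 0.2842.
M(t) = 1242.3 + 1178 × 0.2842 = 1577.0 t N.

1580 t N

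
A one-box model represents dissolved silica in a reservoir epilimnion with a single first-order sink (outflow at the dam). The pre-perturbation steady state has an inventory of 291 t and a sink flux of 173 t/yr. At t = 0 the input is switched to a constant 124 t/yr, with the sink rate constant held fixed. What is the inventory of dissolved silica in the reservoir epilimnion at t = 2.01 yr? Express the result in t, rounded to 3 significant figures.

Residence time τ = M₀/F₀ = 1.682 yr. The eventual steady state is M_∞ = M₀·(F₁/F₀) = 291 × 124/173 = 208.58 t.
The anomaly ΔM(t) = M(t) − M_∞ decays as ΔM₀·e^(−t/τ) with ΔM₀ = 291 − 208.58 = 82.42 t.
At t = 2.01 yr, e^(−t/τ) = e^(−1.195) = 0.3027, so ΔM = 24.95 t and M = 208.58 + 24.95 = 233.53 t.

234 t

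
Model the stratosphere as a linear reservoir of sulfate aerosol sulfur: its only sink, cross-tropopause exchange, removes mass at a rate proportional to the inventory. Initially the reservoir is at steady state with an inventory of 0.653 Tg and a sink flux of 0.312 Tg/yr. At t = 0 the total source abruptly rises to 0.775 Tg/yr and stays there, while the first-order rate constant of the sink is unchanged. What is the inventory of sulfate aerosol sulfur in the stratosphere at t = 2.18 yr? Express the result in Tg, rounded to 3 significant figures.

1.28 Tg

Residence time τ = M₀/F₀ = 2.093 yr. The eventual steady state is M_∞ = M₀·(F₁/F₀) = 0.653 × 0.775/0.312 = 1.6220 Tg.
The anomaly ΔM(t) = M(t) − M_∞ decays as ΔM₀·e^(−t/τ) with ΔM₀ = 0.653 − 1.6220 = −0.9690 Tg.
At t = 2.18 yr, e^(−t/τ) = e^(−1.042) = 0.3529, so ΔM = −0.3420 Tg and M = 1.6220 − 0.3420 = 1.2801 Tg.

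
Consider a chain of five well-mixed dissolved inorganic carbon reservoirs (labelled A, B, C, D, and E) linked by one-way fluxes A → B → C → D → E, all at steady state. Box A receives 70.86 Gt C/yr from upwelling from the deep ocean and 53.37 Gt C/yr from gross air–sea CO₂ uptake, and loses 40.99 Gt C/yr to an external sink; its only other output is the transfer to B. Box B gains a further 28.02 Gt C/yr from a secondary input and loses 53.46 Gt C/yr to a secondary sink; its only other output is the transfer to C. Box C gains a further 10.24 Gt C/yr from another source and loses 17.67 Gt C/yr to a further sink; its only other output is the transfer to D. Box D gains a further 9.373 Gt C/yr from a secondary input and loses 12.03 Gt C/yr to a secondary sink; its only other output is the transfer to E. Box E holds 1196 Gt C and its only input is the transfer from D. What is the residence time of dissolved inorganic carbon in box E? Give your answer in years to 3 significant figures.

Box A: F(A→B) = (70.86 + 53.37) − 40.99 = 83.240 Gt C/yr.
Box B: F(B→C) = (83.240 + 28.02) − 53.46 = 57.800 Gt C/yr.
Box C: F(C→D) = (57.800 + 10.24) − 17.67 = 50.370 Gt C/yr.
Box D: F(D→E) = (50.370 + 9.373) − 12.03 = 47.713 Gt C/yr.
Box E throughput = its input = 47.713 Gt C/yr; τ = 1196 / 47.713 = 25.07 yr.

25.1 yr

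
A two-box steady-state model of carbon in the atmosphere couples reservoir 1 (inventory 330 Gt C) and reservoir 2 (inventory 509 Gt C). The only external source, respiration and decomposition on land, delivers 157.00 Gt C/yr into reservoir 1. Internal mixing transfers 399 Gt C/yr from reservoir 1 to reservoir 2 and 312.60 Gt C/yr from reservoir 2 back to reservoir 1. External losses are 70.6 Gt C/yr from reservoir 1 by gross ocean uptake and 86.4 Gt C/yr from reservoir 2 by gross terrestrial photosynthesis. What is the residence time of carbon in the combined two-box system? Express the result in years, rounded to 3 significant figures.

5.34 yr

Treat the two boxes together as one reservoir: the mixing fluxes between them are internal recycling, so τ = ΣM / Σ(external losses).
M_total = 330 + 509 = 839.00 Gt C.
ΣF_external_out = 70.6 + 86.4 = 157.00 Gt C/yr.
τ = M_total / ΣF_ext = 839.00 / 157.00 = 5.344 yr.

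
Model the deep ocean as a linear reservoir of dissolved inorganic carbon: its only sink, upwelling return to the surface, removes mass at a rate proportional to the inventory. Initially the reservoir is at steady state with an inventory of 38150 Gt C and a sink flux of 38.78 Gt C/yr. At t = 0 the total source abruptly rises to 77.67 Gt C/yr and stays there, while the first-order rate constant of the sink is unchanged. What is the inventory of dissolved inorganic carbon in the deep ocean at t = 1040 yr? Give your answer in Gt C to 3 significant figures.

τ = M₀/F₀ = 38150/38.78 = 983.8 yr; rate constant k = 1/τ.
New steady state M_∞ = F₁/k = F₁·τ = 77.67 × 983.8 = 76408 Gt C.
M(t) = M_∞ + (M₀ − M_∞)·e^(−t/τ); t/τ = 1040/983.8 = 1.057, so e^(−t/τ) = 0.3474.
M(t) = 76408 − 38260 × 0.3474 = 63116 Gt C.

63100 Gt C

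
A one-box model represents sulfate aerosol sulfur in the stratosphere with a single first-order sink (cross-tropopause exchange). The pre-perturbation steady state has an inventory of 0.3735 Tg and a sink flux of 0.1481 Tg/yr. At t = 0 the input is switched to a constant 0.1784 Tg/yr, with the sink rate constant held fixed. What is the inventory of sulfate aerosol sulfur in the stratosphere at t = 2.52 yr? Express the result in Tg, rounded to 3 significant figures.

The sink rate constant is k = F₀/M₀ = 0.1481/0.3735 = 0.3965 yr⁻¹.
Solving dM/dt = F₁ − kM with M(0) = M₀ gives M(t) = F₁/k + (M₀ − F₁/k)·e^(−kt).
F₁/k = 0.1784/0.3965 = 0.44991 Tg; kt = 0.3965 × 2.52 = 0.9992, e^(−kt) = 0.3682.
M(2.52) = 0.44991 + (0.3735 − 0.44991) × 0.3682 = 0.44991 − 0.02813 = 0.42178 Tg.

0.422 Tg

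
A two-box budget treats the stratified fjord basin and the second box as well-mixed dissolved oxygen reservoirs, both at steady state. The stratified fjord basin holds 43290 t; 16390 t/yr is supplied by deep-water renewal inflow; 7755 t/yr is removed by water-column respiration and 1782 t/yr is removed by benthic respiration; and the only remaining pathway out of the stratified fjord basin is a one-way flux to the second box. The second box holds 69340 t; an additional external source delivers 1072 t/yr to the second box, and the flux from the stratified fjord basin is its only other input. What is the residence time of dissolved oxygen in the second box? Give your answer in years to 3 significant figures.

8.75 yr

Balance the stratified fjord basin: ΣF_in = 16390 t/yr.
Flux to the second box = ΣF_in − (7755 + 1782) = 6853.0 t/yr.
Total input to the second box = 6853.0 + 1072 = 7925.0 t/yr; at steady state this equals its total output.
τ = M / F = 69340 / 7925.0 = 8.750 yr.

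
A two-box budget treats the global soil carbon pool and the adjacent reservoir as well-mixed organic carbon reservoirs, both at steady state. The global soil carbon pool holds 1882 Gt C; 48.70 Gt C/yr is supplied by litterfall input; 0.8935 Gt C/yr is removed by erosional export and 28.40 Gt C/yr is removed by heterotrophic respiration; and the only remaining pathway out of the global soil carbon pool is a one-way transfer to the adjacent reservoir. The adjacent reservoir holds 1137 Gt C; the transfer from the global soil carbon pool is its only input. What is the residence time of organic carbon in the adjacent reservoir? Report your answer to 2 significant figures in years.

Balance the global soil carbon pool: ΣF_in = 48.700 Gt C/yr.
Transfer to the adjacent reservoir = ΣF_in − (0.8935 + 28.40) = 19.407 Gt C/yr.
At steady state the output of the adjacent reservoir equals its input, 19.407 Gt C/yr.
τ = M / F = 1137 / 19.407 = 58.59 yr.

59 yr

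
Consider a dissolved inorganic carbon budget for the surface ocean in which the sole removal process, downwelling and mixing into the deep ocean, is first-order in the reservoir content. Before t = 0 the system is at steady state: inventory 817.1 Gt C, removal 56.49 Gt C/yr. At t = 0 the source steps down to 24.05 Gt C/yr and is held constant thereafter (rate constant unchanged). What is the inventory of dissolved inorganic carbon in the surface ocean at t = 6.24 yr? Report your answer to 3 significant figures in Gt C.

The sink rate constant is k = F₀/M₀ = 56.49/817.1 = 0.06913 yr⁻¹.
Solving dM/dt = F₁ − kM with M(0) = M₀ gives M(t) = F₁/k + (M₀ − F₁/k)·e^(−kt).
F₁/k = 24.05/0.06913 = 347.87 Gt C; kt = 0.06913 × 6.24 = 0.4314, e^(−kt) = 0.6496.
M(6.24) = 347.87 + (817.1 − 347.87) × 0.6496 = 347.87 + 304.8 = 652.68 Gt C.

653 Gt C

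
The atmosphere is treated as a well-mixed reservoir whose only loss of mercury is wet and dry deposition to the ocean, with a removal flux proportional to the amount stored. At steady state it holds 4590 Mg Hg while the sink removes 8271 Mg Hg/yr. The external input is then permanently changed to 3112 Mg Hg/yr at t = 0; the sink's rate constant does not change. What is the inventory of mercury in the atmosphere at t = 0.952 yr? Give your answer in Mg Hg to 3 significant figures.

2240 Mg Hg

τ = M₀/F₀ = 4590/8271 = 0.5550 yr; rate constant k = 1/τ.
New steady state M_∞ = F₁/k = F₁·τ = 3112 × 0.5550 = 1727.0 Mg Hg.
M(t) = M_∞ + (M₀ − M_∞)·e^(−t/τ); t/τ = 0.952/0.5550 = 1.715, so e^(−t/τ) = 0.1799.
M(t) = 1727.0 + 2863 × 0.1799 = 2242.0 Mg Hg.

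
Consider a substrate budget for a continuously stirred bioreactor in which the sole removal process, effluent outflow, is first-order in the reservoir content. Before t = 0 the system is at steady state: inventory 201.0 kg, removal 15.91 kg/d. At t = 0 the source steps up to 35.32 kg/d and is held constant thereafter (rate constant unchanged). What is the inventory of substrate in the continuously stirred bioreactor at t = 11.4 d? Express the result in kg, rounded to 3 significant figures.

347 kg

τ = M₀/F₀ = 201.0/15.91 = 12.63 d; rate constant k = 1/τ.
New steady state M_∞ = F₁/k = F₁·τ = 35.32 × 12.63 = 446.22 kg.
M(t) = M_∞ + (M₀ − M_∞)·e^(−t/τ); t/τ = 11.4/12.63 = 0.9024, so e^(−t/τ) = 0.4056.
M(t) = 446.22 − 245.2 × 0.4056 = 346.75 kg.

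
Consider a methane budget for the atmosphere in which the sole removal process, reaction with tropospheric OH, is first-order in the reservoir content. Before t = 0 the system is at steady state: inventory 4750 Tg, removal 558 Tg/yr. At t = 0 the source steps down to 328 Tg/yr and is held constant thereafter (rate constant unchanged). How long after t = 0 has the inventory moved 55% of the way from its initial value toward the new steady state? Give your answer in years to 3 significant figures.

τ = M₀/F₀ = 4750/558 = 8.513 yr.
The remaining gap fraction is e^(−t/τ); 55% covered ⇒ e^(−t/τ) = 0.450.
t = −τ ln(0.450) = 8.513 × 0.7985 = 6.797 yr.

6.80 yr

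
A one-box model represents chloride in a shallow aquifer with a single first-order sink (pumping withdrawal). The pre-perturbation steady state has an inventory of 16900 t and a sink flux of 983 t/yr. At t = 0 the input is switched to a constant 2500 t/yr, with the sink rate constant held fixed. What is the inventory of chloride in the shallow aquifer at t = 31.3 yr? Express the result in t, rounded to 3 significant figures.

The sink rate constant is k = F₀/M₀ = 983/16900 = 0.05817 yr⁻¹.
Solving dM/dt = F₁ − kM with M(0) = M₀ gives M(t) = F₁/k + (M₀ − F₁/k)·e^(−kt).
F₁/k = 2500/0.05817 = 42981 t; kt = 0.05817 × 31.3 = 1.821, e^(−kt) = 0.1619.
M(31.3) = 42981 + (16900 − 42981) × 0.1619 = 42981 − 4223 = 38757 t.

38800 t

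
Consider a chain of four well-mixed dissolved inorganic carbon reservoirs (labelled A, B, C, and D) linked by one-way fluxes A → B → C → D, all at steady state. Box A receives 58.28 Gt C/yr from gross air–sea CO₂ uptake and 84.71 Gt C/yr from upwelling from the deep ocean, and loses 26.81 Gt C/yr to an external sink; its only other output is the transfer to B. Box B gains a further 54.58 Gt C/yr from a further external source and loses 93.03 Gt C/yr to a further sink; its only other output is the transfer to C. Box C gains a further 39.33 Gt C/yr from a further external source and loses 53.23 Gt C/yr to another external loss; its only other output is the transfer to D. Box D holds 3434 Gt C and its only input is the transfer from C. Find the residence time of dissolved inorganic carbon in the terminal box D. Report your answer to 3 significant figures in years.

53.8 yr

Box A: F(A→B) = (58.28 + 84.71) − 26.81 = 116.18 Gt C/yr.
Box B: F(B→C) = (116.18 + 54.58) − 93.03 = 77.730 Gt C/yr.
Box C: F(C→D) = (77.730 + 39.33) − 53.23 = 63.830 Gt C/yr.
Box D throughput = its input = 63.830 Gt C/yr; τ = 3434 / 63.830 = 53.80 yr.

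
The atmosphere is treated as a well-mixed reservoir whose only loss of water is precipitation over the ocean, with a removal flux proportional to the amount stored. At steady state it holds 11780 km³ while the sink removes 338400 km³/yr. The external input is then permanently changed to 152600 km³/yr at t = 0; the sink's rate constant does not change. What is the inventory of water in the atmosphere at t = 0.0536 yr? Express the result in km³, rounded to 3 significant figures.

6700 km³

τ = M₀/F₀ = 11780/338400 = 0.03481 yr; rate constant k = 1/τ.
New steady state M_∞ = F₁/k = F₁·τ = 152600 × 0.03481 = 5312.1 km³.
M(t) = M_∞ + (M₀ − M_∞)·e^(−t/τ); t/τ = 0.0536/0.03481 = 1.540, so e^(−t/τ) = 0.2144.
M(t) = 5312.1 + 6468 × 0.2144 = 6699.1 km³.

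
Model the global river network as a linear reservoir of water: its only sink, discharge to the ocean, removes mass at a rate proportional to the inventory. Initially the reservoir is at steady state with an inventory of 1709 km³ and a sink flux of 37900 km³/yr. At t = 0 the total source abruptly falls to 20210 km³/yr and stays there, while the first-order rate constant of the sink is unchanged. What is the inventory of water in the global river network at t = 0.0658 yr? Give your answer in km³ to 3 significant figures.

1100 km³

Residence time τ = M₀/F₀ = 0.04509 yr. The eventual steady state is M_∞ = M₀·(F₁/F₀) = 1709 × 20210/37900 = 911.32 km³.
The anomaly ΔM(t) = M(t) − M_∞ decays as ΔM₀·e^(−t/τ) with ΔM₀ = 1709 − 911.32 = 797.7 km³.
At t = 0.0658 yr, e^(−t/τ) = e^(−1.459) = 0.2324, so ΔM = 185.4 km³ and M = 911.32 + 185.4 = 1096.7 km³.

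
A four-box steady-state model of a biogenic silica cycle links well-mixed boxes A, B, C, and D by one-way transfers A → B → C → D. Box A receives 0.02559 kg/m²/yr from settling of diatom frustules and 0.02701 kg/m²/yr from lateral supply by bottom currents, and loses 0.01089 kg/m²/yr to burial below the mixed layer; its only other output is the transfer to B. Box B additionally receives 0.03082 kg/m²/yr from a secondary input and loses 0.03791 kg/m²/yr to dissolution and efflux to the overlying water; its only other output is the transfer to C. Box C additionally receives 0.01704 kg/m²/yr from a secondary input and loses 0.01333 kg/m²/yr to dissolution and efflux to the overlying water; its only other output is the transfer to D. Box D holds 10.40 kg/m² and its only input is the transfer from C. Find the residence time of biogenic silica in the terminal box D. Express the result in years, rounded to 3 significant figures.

271 yr

Box A: F(A→B) = (0.02559 + 0.02701) − 0.01089 = 0.041710 kg/m²/yr.
Box B: F(B→C) = (0.041710 + 0.03082) − 0.03791 = 0.034620 kg/m²/yr.
Box C: F(C→D) = (0.034620 + 0.01704) − 0.01333 = 0.038330 kg/m²/yr.
Box D throughput = its input = 0.038330 kg/m²/yr; τ = 10.40 / 0.038330 = 271.3 yr.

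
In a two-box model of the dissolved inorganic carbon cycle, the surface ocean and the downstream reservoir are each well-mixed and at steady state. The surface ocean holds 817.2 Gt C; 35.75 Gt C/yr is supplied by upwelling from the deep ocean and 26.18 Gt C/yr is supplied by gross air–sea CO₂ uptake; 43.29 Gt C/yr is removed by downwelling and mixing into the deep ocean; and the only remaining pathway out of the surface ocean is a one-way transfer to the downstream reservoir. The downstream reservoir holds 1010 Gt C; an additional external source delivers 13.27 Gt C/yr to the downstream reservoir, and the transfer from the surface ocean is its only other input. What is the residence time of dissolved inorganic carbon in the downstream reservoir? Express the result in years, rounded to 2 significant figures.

32 yr

Balance the surface ocean: ΣF_in = 35.75 + 26.18 = 61.930 Gt C/yr.
Transfer to the downstream reservoir = ΣF_in − (43.29) = 18.640 Gt C/yr.
Total input to the downstream reservoir = 18.640 + 13.27 = 31.910 Gt C/yr; at steady state this equals its total output.
τ = M / F = 1010 / 31.910 = 31.65 yr.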